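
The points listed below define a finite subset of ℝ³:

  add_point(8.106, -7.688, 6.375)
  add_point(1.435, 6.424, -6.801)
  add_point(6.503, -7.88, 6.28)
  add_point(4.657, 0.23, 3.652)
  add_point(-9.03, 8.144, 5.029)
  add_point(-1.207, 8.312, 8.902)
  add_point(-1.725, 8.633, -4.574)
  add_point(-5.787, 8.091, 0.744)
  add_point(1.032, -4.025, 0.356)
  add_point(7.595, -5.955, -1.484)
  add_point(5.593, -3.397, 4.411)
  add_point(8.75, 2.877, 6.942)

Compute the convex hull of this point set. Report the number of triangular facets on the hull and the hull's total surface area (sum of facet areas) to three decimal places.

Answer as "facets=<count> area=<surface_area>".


facets=16 area=689.570

Hull vertices (10/12): indices [0, 1, 2, 4, 5, 6, 7, 8, 9, 11].

Area of each hull facet:
  f1: (p8, p2, p4) → 63.5321
  f2: (p5, p2, p4) → 75.4822
  f3: (p0, p5, p11) → 55.1661
  f4: (p0, p5, p2) → 13.9478
  f5: (p7, p8, p4) → 35.3224
  f6: (p6, p1, p11) → 35.5472
  f7: (p6, p5, p11) → 77.0309
  f8: (p6, p8, p1) → 28.0569
  f9: (p6, p7, p8) → 45.2259
  f10: (p6, p5, p4) → 51.7543
  f11: (p6, p7, p4) → 1.6356
  f12: (p9, p8, p1) → 44.8298
  f13: (p9, p1, p11) → 86.1619
  f14: (p9, p0, p11) → 42.2001
  f15: (p9, p8, p2) → 27.1856
  f16: (p9, p0, p2) → 6.4916
Σ area = 689.570

Check V−E+F: 10 − 24 + 16 = 2.


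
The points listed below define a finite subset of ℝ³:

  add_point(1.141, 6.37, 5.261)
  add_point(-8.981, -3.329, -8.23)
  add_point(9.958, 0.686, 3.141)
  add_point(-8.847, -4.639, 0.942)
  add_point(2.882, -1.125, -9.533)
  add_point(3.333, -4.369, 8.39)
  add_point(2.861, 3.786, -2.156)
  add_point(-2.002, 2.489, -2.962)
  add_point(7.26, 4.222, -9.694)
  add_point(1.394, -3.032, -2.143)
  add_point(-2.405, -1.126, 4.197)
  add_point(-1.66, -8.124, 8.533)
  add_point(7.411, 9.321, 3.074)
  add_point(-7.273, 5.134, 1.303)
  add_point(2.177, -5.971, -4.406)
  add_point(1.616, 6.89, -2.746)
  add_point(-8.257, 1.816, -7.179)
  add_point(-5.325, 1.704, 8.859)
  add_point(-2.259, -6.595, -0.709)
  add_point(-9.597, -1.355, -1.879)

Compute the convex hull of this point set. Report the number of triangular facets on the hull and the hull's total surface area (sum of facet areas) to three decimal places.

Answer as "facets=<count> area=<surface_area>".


16 of the 20 inputs are extreme points: [0, 1, 2, 3, 4, 5, 8, 11, 12, 13, 14, 15, 16, 17, 18, 19].

Area of each hull facet:
  f1: (p8, p12, p2) → 58.0776
  f2: (p14, p8, p2) → 72.3916
  f3: (p5, p12, p2) → 42.2080
  f4: (p5, p17, p12) → 77.4227
  f5: (p5, p14, p2) → 58.3469
  f6: (p15, p8, p12) → 39.3661
  f7: (p15, p16, p8) → 55.5331
  f8: (p1, p16, p8) → 40.8242
  f9: (p1, p16, p19) → 15.6931
  f10: (p11, p5, p17) → 31.4490
  f11: (p11, p5, p14) → 40.1475
  f12: (p13, p15, p16) → 44.3699
  f13: (p13, p17, p19) → 32.2000
  f14: (p13, p16, p19) → 23.7451
  f15: (p13, p15, p12) → 39.3318
  f16: (p4, p14, p8) → 19.4453
  f17: (p4, p1, p8) → 27.1600
  f18: (p4, p1, p14) → 41.0544
  f19: (p3, p17, p19) → 23.5002
  f20: (p3, p11, p17) → 49.9860
  f21: (p3, p1, p19) → 13.6093
  f22: (p3, p11, p1) → 34.5587
  f23: (p18, p1, p14) → 30.7914
  f24: (p18, p11, p14) → 21.9004
  f25: (p18, p11, p1) → 30.5712
  f26: (p0, p17, p12) → 6.6061
  f27: (p0, p13, p12) → 24.3229
  f28: (p0, p13, p17) → 33.9992
Σ area = 1028.612

Euler: V−E+F = 16−42+28 = 2.

facets=28 area=1028.612


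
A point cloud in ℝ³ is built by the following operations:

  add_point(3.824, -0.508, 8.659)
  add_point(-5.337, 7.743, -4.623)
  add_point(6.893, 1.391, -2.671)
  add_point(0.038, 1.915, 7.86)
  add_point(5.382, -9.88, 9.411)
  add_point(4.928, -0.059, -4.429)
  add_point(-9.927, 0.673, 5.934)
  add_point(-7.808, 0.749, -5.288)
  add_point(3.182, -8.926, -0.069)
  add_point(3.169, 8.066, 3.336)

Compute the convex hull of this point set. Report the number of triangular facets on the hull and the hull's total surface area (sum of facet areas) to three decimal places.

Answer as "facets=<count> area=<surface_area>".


facets=16 area=781.980

Points on the hull: [0, 1, 2, 3, 4, 5, 6, 7, 8, 9] (10 of 10).

Per-facet area ½‖(b−a)×(c−a)‖:
  f1: (p0, p4, p2) → 55.6296
  f2: (p0, p9, p2) → 47.1671
  f3: (p8, p4, p2) → 53.4978
  f4: (p8, p4, p6) → 84.1586
  f5: (p8, p7, p6) → 86.9162
  f6: (p1, p9, p2) → 55.9014
  f7: (p1, p9, p6) → 75.7649
  f8: (p1, p7, p6) → 42.5184
  f9: (p3, p9, p6) → 39.4111
  f10: (p3, p0, p9) → 18.5411
  f11: (p3, p4, p6) → 63.3507
  f12: (p3, p0, p4) → 16.1247
  f13: (p5, p8, p2) → 14.4676
  f14: (p5, p8, p7) → 63.9196
  f15: (p5, p1, p2) → 18.8475
  f16: (p5, p1, p7) → 45.7637
Σ area = 781.980

Euler: V−E+F = 10−24+16 = 2.


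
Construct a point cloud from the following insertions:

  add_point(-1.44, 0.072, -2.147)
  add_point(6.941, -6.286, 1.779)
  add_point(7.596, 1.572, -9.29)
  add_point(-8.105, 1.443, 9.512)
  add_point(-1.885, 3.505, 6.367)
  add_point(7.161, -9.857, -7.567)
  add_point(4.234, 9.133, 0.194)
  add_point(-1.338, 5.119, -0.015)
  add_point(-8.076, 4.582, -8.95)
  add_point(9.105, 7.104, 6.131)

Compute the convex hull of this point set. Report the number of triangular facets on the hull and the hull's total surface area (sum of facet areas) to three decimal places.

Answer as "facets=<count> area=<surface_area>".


facets=10 area=971.329

Points on the hull: [1, 2, 3, 5, 6, 8, 9] (7 of 10).

Facet areas (half cross-product norm):
  f1: (p2, p5, p9) → 93.3012
  f2: (p8, p5, p3) → 193.8096
  f3: (p8, p2, p5) → 91.3189
  f4: (p1, p9, p3) → 121.7106
  f5: (p1, p5, p3) → 77.4539
  f6: (p1, p5, p9) → 56.0696
  f7: (p6, p2, p9) → 48.4515
  f8: (p6, p8, p2) → 92.4304
  f9: (p6, p9, p3) → 68.3695
  f10: (p6, p8, p3) → 128.4139
Σ area = 971.329

Check V−E+F: 7 − 15 + 10 = 2.


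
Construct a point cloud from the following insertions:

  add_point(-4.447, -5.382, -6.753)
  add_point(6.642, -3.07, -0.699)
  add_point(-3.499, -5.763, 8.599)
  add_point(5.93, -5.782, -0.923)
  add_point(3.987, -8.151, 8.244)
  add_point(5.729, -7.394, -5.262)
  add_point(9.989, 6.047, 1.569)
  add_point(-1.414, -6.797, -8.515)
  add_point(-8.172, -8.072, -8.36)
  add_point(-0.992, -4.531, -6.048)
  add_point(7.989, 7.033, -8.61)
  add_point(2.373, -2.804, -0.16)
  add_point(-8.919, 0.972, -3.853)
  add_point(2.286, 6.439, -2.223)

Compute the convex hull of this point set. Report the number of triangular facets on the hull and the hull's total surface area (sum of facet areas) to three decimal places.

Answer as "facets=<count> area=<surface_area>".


facets=16 area=938.317

Points on the hull: [2, 3, 4, 5, 6, 7, 8, 10, 12, 13] (10 of 14).

Facet areas (half cross-product norm):
  f1: (p8, p10, p12) → 93.5604
  f2: (p2, p4, p6) → 65.7222
  f3: (p2, p8, p12) → 76.6700
  f4: (p2, p8, p4) → 68.7841
  f5: (p5, p8, p4) → 96.8556
  f6: (p5, p10, p6) → 74.9253
  f7: (p13, p2, p12) → 92.7020
  f8: (p13, p2, p6) → 74.3641
  f9: (p13, p10, p12) → 45.9017
  f10: (p13, p10, p6) → 35.5760
  f11: (p7, p8, p10) → 40.7517
  f12: (p7, p5, p10) → 58.9409
  f13: (p7, p5, p8) → 13.4382
  f14: (p3, p4, p6) → 61.2793
  f15: (p3, p5, p6) → 25.2402
  f16: (p3, p5, p4) → 13.6053
Σ area = 938.317

Euler characteristic 10−24+16 = 2 ✓


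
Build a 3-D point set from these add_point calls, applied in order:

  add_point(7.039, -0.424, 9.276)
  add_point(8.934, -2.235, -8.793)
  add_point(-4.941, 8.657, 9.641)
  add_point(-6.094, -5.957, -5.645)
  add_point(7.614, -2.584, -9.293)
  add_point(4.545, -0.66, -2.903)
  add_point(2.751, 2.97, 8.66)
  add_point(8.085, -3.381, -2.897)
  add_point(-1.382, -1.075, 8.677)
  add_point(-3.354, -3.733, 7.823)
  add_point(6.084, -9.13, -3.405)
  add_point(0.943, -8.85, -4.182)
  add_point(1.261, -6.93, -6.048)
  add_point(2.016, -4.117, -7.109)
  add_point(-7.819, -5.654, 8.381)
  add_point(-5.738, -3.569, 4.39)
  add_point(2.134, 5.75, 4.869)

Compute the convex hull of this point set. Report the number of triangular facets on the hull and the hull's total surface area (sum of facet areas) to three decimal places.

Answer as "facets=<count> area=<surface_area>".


11 of the 17 inputs are extreme points: [0, 1, 2, 3, 4, 7, 10, 11, 12, 14, 16].

Per-facet area ½‖(b−a)×(c−a)‖:
  f1: (p0, p2, p14) → 99.1685
  f2: (p0, p10, p14) → 116.2643
  f3: (p3, p2, p14) → 103.1998
  f4: (p16, p2, p1) → 36.9940
  f5: (p16, p0, p1) → 76.9782
  f6: (p16, p0, p2) → 37.5245
  f7: (p7, p10, p1) → 18.3371
  f8: (p7, p0, p1) → 15.9384
  f9: (p7, p0, p10) → 36.9168
  f10: (p4, p2, p1) → 18.3590
  f11: (p4, p3, p2) → 154.3326
  f12: (p4, p10, p1) → 6.4612
  f13: (p12, p4, p10) → 23.9373
  f14: (p12, p4, p3) → 21.9842
  f15: (p11, p12, p10) → 7.0172
  f16: (p11, p12, p3) → 9.9977
  f17: (p11, p10, p14) → 36.4984
  f18: (p11, p3, p14) → 54.6289
Σ area = 874.538

Check V−E+F: 11 − 27 + 18 = 2.

facets=18 area=874.538


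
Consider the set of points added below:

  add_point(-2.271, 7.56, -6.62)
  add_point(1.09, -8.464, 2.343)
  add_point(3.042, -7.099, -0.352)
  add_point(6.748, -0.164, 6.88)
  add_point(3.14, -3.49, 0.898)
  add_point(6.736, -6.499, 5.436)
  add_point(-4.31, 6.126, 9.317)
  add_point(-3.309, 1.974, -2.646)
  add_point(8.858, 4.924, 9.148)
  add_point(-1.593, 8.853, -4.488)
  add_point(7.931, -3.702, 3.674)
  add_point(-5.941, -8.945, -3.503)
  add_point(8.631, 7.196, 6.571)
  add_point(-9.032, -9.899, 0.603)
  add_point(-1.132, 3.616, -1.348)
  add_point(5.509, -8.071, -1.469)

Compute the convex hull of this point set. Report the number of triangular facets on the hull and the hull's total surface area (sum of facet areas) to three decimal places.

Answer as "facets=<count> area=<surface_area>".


Points on the hull: [0, 1, 5, 6, 8, 9, 10, 11, 12, 13, 15] (11 of 16).

Per-facet area ½‖(b−a)×(c−a)‖:
  f1: (p5, p6, p13) → 133.6115
  f2: (p5, p6, p8) → 80.3589
  f3: (p11, p15, p13) → 27.1069
  f4: (p12, p6, p8) → 22.6111
  f5: (p12, p6, p9) → 87.1889
  f6: (p1, p15, p13) → 23.3707
  f7: (p1, p5, p13) → 12.2630
  f8: (p1, p5, p15) → 18.4117
  f9: (p10, p12, p8) → 17.4612
  f10: (p10, p12, p15) → 24.6936
  f11: (p10, p5, p8) → 16.2573
  f12: (p10, p5, p15) → 12.2323
  f13: (p0, p12, p9) → 13.4924
  f14: (p0, p12, p15) → 134.1507
  f15: (p0, p11, p15) → 97.0720
  f16: (p0, p11, p13) → 40.2672
  f17: (p0, p6, p13) → 142.3791
  f18: (p0, p6, p9) → 14.0743
Σ area = 917.003

Euler: V−E+F = 11−27+18 = 2.

facets=18 area=917.003


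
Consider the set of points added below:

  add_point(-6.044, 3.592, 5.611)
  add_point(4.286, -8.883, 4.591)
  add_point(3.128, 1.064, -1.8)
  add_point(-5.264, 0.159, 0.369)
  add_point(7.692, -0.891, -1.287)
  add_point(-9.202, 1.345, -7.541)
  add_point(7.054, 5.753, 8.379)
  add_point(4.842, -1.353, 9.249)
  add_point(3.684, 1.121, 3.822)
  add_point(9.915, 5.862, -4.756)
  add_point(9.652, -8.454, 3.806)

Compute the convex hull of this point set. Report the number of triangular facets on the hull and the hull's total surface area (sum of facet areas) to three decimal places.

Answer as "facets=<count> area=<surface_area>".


Points on the hull: [0, 1, 3, 5, 6, 7, 9, 10] (8 of 11).

Per-facet area ½‖(b−a)×(c−a)‖:
  f1: (p0, p9, p5) → 125.0182
  f2: (p0, p7, p1) → 54.9790
  f3: (p10, p9, p5) → 163.8993
  f4: (p10, p1, p5) → 48.5220
  f5: (p10, p7, p1) → 24.0974
  f6: (p6, p0, p9) → 91.1478
  f7: (p6, p0, p7) → 46.2794
  f8: (p6, p10, p9) → 96.3420
  f9: (p6, p10, p7) → 33.7731
  f10: (p3, p1, p5) → 46.0562
  f11: (p3, p0, p5) → 22.3116
  f12: (p3, p0, p1) → 42.8354
Σ area = 795.262

Euler characteristic 8−18+12 = 2 ✓

facets=12 area=795.262


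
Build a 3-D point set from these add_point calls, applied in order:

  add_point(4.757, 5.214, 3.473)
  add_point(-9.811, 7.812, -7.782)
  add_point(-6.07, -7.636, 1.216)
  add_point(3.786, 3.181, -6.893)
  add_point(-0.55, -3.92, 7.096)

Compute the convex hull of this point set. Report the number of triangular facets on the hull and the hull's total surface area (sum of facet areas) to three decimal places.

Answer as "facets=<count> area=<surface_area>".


facets=6 area=503.787

Hull vertices (5/5): indices [0, 1, 2, 3, 4].

Facet areas (half cross-product norm):
  f1: (p4, p0, p1) → 103.6168
  f2: (p4, p2, p1) → 80.6916
  f3: (p3, p0, p1) → 76.0551
  f4: (p3, p2, p1) → 114.1139
  f5: (p3, p4, p0) → 58.8290
  f6: (p3, p4, p2) → 70.4803
Σ area = 503.787

Check V−E+F: 5 − 9 + 6 = 2.


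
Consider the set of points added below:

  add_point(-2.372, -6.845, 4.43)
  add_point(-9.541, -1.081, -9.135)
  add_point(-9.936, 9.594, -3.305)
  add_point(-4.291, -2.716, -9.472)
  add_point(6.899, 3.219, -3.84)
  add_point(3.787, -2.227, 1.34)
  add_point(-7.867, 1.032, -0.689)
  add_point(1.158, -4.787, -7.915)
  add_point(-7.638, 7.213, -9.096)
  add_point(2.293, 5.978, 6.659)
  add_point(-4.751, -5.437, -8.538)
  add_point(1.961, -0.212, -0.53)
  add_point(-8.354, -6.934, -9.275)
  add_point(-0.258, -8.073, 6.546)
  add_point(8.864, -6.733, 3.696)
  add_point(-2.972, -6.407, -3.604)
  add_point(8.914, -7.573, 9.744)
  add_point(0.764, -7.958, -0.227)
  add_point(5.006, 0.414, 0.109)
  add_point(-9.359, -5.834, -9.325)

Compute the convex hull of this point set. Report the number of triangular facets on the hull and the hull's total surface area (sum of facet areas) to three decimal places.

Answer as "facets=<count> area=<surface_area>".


facets=26 area=1049.137

Hull vertices (15/20): indices [0, 1, 2, 3, 4, 6, 7, 8, 9, 12, 13, 14, 16, 17, 19].

Facet areas (half cross-product norm):
  f1: (p9, p13, p2) → 115.1891
  f2: (p9, p13, p16) → 67.7249
  f3: (p9, p4, p2) → 93.4773
  f4: (p9, p4, p16) → 89.0145
  f5: (p8, p4, p2) → 52.8767
  f6: (p8, p19, p3) → 30.4148
  f7: (p7, p8, p3) → 25.2068
  f8: (p7, p8, p4) → 76.9059
  f9: (p6, p13, p2) → 30.0943
  f10: (p6, p19, p2) → 48.3970
  f11: (p1, p19, p2) → 12.8504
  f12: (p1, p8, p2) → 27.2854
  f13: (p1, p8, p19) → 5.3260
  f14: (p14, p4, p16) → 27.5436
  f15: (p14, p7, p4) → 64.6739
  f16: (p0, p6, p13) → 7.1854
  f17: (p0, p6, p19) → 60.5773
  f18: (p12, p19, p3) → 4.3588
  f19: (p12, p7, p3) → 16.4206
  f20: (p12, p0, p13) → 12.3748
  f21: (p12, p0, p19) → 10.6472
  f22: (p17, p14, p7) → 36.0060
  f23: (p17, p12, p7) → 40.9856
  f24: (p17, p14, p16) → 25.2113
  f25: (p17, p13, p16) → 32.7501
  f26: (p17, p12, p13) → 35.6392
Σ area = 1049.137

Check V−E+F: 15 − 39 + 26 = 2.


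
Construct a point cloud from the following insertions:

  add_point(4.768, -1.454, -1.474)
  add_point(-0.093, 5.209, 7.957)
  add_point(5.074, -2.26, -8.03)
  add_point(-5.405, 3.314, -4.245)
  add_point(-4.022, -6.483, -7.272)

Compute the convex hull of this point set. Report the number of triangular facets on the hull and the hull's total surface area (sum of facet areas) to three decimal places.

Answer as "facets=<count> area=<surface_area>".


Hull vertices (5/5): indices [0, 1, 2, 3, 4].

Facet areas (half cross-product norm):
  f1: (p4, p2, p3) → 50.3143
  f2: (p1, p2, p3) → 83.7317
  f3: (p1, p4, p3) → 65.2418
  f4: (p0, p4, p2) → 33.1799
  f5: (p0, p1, p2) → 23.1592
  f6: (p0, p1, p4) → 69.4766
Σ area = 325.103

Euler: V−E+F = 5−9+6 = 2.

facets=6 area=325.103


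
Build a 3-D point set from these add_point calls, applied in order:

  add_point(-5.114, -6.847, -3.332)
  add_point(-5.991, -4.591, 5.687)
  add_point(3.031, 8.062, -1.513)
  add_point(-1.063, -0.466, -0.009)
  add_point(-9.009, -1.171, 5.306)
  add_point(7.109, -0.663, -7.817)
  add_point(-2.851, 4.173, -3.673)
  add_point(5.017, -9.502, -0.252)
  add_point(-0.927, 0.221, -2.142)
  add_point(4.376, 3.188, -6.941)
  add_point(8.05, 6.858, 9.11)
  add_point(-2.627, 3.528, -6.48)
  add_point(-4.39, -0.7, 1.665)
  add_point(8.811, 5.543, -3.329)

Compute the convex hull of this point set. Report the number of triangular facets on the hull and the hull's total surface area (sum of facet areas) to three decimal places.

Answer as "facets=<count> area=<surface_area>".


Points on the hull: [0, 1, 2, 4, 5, 6, 7, 9, 10, 11, 13] (11 of 14).

Per-facet area ½‖(b−a)×(c−a)‖:
  f1: (p10, p7, p13) → 98.5342
  f2: (p1, p10, p4) → 42.1348
  f3: (p1, p10, p7) → 117.5770
  f4: (p5, p7, p13) → 44.7286
  f5: (p6, p11, p4) → 13.1561
  f6: (p0, p1, p7) → 50.5605
  f7: (p0, p5, p7) → 63.2424
  f8: (p0, p5, p11) → 58.9420
  f9: (p0, p11, p4) → 60.4395
  f10: (p0, p1, p4) → 21.0884
  f11: (p9, p5, p13) → 14.8540
  f12: (p9, p5, p11) → 13.2664
  f13: (p2, p6, p11) → 10.0159
  f14: (p2, p9, p13) → 19.1996
  f15: (p2, p9, p11) → 25.1613
  f16: (p2, p10, p13) → 38.2184
  f17: (p2, p10, p4) → 97.5484
  f18: (p2, p6, p4) → 40.5773
Σ area = 829.245

Check V−E+F: 11 − 27 + 18 = 2.

facets=18 area=829.245


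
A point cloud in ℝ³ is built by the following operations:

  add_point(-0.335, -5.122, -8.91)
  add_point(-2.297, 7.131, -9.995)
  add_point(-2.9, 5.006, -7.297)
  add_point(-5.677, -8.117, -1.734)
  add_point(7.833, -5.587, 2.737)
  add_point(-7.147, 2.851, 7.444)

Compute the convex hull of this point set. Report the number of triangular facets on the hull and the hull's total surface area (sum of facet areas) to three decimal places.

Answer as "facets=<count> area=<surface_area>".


facets=6 area=582.299

Hull vertices (5/6): indices [0, 1, 3, 4, 5].

Triangle areas on the boundary:
  f1: (p3, p4, p5) → 100.9789
  f2: (p1, p4, p5) → 154.8057
  f3: (p1, p3, p5) → 119.4253
  f4: (p0, p3, p4) → 63.8781
  f5: (p0, p1, p4) → 86.9670
  f6: (p0, p1, p3) → 56.2441
Σ area = 582.299

Euler characteristic 5−9+6 = 2 ✓


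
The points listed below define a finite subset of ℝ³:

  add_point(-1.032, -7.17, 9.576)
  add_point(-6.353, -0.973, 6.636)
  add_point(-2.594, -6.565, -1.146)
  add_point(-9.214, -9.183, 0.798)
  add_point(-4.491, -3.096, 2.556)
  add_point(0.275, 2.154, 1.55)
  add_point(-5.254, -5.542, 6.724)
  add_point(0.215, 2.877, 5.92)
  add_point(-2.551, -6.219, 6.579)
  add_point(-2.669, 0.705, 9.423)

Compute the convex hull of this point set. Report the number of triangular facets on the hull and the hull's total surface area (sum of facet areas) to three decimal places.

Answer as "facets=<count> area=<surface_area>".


Hull vertices (8/10): indices [0, 1, 2, 3, 5, 6, 7, 9].

Area of each hull facet:
  f1: (p2, p5, p3) → 30.1911
  f2: (p2, p0, p3) → 39.5828
  f3: (p2, p0, p5) → 49.9694
  f4: (p1, p5, p3) → 46.1084
  f5: (p6, p0, p3) → 16.3228
  f6: (p6, p1, p3) → 17.8657
  f7: (p6, p1, p0) → 10.9546
  f8: (p9, p1, p0) → 19.4783
  f9: (p7, p0, p5) → 23.4329
  f10: (p7, p9, p0) → 19.1759
  f11: (p7, p1, p5) → 16.9329
  f12: (p7, p9, p1) → 12.1548
Σ area = 302.170

Euler: V−E+F = 8−18+12 = 2.

facets=12 area=302.170


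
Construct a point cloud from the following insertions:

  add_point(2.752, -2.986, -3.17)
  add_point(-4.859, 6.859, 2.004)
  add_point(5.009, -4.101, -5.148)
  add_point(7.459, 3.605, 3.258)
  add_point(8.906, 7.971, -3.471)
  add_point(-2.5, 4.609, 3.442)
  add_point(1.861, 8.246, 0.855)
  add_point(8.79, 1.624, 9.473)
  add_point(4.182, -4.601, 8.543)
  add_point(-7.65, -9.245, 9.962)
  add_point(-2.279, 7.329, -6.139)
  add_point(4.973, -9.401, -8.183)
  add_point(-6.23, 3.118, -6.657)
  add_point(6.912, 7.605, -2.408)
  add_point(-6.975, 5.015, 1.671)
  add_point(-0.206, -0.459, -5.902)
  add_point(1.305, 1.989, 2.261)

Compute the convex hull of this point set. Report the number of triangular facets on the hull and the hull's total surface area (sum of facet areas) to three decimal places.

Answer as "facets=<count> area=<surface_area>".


facets=16 area=1068.542

Extreme-point indices: [1, 4, 6, 7, 8, 9, 10, 11, 12, 14] — 10 of 17 on the boundary.

Area of each hull facet:
  f1: (p12, p11, p9) → 165.6634
  f2: (p7, p11, p4) → 130.4627
  f3: (p7, p6, p4) → 52.8884
  f4: (p14, p12, p9) → 67.5061
  f5: (p10, p6, p4) → 33.8208
  f6: (p10, p11, p4) → 100.5467
  f7: (p10, p12, p11) → 48.6801
  f8: (p10, p14, p12) → 24.4088
  f9: (p8, p11, p9) → 111.2615
  f10: (p8, p7, p9) → 28.3340
  f11: (p8, p7, p11) → 64.6466
  f12: (p1, p10, p6) → 26.4319
  f13: (p1, p10, p14) → 11.9540
  f14: (p1, p7, p6) → 42.6797
  f15: (p1, p7, p9) → 139.5461
  f16: (p1, p14, p9) → 19.7112
Σ area = 1068.542

Euler: V−E+F = 10−24+16 = 2.


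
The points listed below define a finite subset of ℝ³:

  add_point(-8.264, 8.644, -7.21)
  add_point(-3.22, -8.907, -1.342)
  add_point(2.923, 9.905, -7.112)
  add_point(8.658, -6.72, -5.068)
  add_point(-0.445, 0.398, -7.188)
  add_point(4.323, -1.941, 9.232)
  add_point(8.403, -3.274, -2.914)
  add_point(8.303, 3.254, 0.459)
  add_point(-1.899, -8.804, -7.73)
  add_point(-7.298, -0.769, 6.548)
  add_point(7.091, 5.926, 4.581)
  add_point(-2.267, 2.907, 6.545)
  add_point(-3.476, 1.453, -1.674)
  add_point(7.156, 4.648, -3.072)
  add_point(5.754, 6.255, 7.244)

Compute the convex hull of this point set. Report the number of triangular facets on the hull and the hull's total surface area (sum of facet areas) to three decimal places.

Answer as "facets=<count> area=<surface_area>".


12 of the 15 inputs are extreme points: [0, 1, 2, 3, 5, 7, 8, 9, 10, 11, 13, 14].

Triangle areas on the boundary:
  f1: (p5, p1, p3) → 87.2096
  f2: (p8, p1, p0) → 60.4039
  f3: (p8, p1, p3) → 36.1315
  f4: (p8, p2, p0) → 101.6609
  f5: (p8, p2, p3) → 96.8705
  f6: (p9, p1, p0) → 99.5928
  f7: (p9, p5, p1) → 69.9342
  f8: (p13, p2, p3) → 35.3976
  f9: (p13, p10, p2) → 28.0754
  f10: (p14, p9, p5) → 51.2514
  f11: (p14, p10, p5) → 12.6224
  f12: (p14, p2, p0) → 83.6897
  f13: (p14, p10, p2) → 15.3203
  f14: (p7, p13, p3) → 22.4712
  f15: (p7, p13, p10) → 8.8528
  f16: (p7, p5, p3) → 62.4261
  f17: (p7, p10, p5) → 24.1452
  f18: (p11, p9, p0) → 49.8444
  f19: (p11, p14, p0) → 67.3419
  f20: (p11, p14, p9) → 6.6895
Σ area = 1019.931

Check V−E+F: 12 − 30 + 20 = 2.

facets=20 area=1019.931


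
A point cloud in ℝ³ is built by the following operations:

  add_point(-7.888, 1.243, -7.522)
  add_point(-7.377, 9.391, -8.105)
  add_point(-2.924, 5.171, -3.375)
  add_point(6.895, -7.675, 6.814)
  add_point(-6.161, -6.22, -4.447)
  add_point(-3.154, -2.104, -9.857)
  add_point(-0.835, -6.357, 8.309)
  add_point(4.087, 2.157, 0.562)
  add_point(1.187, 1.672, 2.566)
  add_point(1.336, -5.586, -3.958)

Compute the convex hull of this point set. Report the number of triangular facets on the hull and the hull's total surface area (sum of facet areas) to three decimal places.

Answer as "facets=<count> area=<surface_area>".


Extreme-point indices: [0, 1, 3, 4, 5, 6, 7, 8, 9] — 9 of 10 on the boundary.

Facet areas (half cross-product norm):
  f1: (p6, p1, p0) → 69.6924
  f2: (p4, p6, p0) → 51.4192
  f3: (p4, p6, p3) → 54.0405
  f4: (p5, p1, p0) → 22.7222
  f5: (p5, p4, p0) → 22.2881
  f6: (p8, p6, p3) → 39.6373
  f7: (p8, p6, p1) → 58.8101
  f8: (p7, p5, p1) → 80.7345
  f9: (p7, p8, p1) → 27.9493
  f10: (p7, p8, p3) → 20.8259
  f11: (p9, p7, p3) → 52.4926
  f12: (p9, p7, p5) → 37.9301
  f13: (p9, p4, p3) → 40.3728
  f14: (p9, p5, p4) → 25.6625
Σ area = 604.578

Euler characteristic 9−21+14 = 2 ✓

facets=14 area=604.578


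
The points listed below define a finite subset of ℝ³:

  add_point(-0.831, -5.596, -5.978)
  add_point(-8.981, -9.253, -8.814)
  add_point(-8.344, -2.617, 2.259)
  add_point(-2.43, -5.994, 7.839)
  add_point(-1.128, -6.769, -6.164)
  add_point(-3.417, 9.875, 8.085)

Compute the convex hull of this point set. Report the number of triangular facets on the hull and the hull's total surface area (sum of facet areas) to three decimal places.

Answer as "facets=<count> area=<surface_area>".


facets=8 area=447.652

Points on the hull: [0, 1, 2, 3, 4, 5] (6 of 6).

Per-facet area ½‖(b−a)×(c−a)‖:
  f1: (p5, p0, p1) → 91.2426
  f2: (p2, p5, p1) → 57.2928
  f3: (p3, p2, p1) → 52.6494
  f4: (p3, p5, p0) → 110.6324
  f5: (p3, p2, p5) → 63.6993
  f6: (p4, p0, p1) → 4.4515
  f7: (p4, p3, p1) → 59.2057
  f8: (p4, p3, p0) → 8.4785
Σ area = 447.652

Euler characteristic 6−12+8 = 2 ✓


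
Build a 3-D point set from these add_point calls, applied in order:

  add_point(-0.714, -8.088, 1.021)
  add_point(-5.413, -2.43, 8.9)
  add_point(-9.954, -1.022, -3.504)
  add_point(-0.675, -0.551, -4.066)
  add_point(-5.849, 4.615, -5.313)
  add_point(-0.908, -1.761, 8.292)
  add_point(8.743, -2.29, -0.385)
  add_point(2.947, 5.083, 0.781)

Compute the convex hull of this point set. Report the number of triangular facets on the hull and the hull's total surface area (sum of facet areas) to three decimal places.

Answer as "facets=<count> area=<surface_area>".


Points on the hull: [0, 1, 2, 3, 4, 5, 6, 7] (8 of 8).

Area of each hull facet:
  f1: (p0, p1, p2) → 62.8845
  f2: (p4, p7, p6) → 46.4015
  f3: (p4, p1, p2) → 47.4883
  f4: (p4, p1, p7) → 72.9658
  f5: (p5, p7, p6) → 50.4349
  f6: (p5, p1, p7) → 21.1590
  f7: (p5, p0, p6) → 52.4719
  f8: (p5, p0, p1) → 22.1414
  f9: (p3, p4, p2) → 26.2315
  f10: (p3, p4, p6) → 21.8502
  f11: (p3, p0, p2) → 42.1836
  f12: (p3, p0, p6) → 43.9161
Σ area = 510.129

Check V−E+F: 8 − 18 + 12 = 2.

facets=12 area=510.129


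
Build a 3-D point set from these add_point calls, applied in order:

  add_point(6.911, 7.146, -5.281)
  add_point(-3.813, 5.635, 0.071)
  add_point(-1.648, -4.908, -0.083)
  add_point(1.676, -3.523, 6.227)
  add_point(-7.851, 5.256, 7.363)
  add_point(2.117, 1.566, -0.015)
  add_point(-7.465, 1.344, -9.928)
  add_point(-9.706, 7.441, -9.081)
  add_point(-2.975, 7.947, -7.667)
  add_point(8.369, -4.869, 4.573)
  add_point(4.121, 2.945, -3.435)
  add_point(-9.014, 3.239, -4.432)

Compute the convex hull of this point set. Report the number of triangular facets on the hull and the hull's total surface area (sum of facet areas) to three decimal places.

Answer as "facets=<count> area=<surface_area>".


9 of the 12 inputs are extreme points: [0, 2, 3, 4, 6, 7, 8, 9, 11].

Facet areas (half cross-product norm):
  f1: (p6, p2, p9) → 49.8433
  f2: (p3, p2, p9) → 25.0279
  f3: (p3, p4, p9) → 24.2139
  f4: (p3, p4, p2) → 46.8366
  f5: (p0, p6, p9) → 126.2868
  f6: (p0, p4, p9) → 138.8109
  f7: (p11, p4, p2) → 67.6093
  f8: (p11, p6, p2) → 35.5048
  f9: (p11, p4, p7) → 29.6688
  f10: (p11, p6, p7) → 17.0732
  f11: (p8, p6, p7) → 21.9337
  f12: (p8, p0, p6) → 36.0126
  f13: (p8, p4, p7) → 54.8915
  f14: (p8, p0, p4) → 81.5982
Σ area = 755.311

Euler characteristic 9−21+14 = 2 ✓

facets=14 area=755.311


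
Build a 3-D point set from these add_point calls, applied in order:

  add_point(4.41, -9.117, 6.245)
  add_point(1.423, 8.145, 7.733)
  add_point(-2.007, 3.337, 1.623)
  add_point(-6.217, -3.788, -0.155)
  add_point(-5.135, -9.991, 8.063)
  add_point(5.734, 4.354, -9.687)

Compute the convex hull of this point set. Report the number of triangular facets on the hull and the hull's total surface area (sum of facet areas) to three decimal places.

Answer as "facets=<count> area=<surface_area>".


facets=8 area=621.296

6 of the 6 inputs are extreme points: [0, 1, 2, 3, 4, 5].

Per-facet area ½‖(b−a)×(c−a)‖:
  f1: (p1, p4, p3) → 83.9448
  f2: (p2, p5, p3) → 57.3233
  f3: (p2, p1, p3) → 20.1662
  f4: (p2, p1, p5) → 55.2739
  f5: (p0, p5, p3) → 116.3745
  f6: (p0, p4, p3) → 50.2509
  f7: (p0, p1, p5) → 152.5811
  f8: (p0, p1, p4) → 85.3815
Σ area = 621.296

Euler characteristic 6−12+8 = 2 ✓


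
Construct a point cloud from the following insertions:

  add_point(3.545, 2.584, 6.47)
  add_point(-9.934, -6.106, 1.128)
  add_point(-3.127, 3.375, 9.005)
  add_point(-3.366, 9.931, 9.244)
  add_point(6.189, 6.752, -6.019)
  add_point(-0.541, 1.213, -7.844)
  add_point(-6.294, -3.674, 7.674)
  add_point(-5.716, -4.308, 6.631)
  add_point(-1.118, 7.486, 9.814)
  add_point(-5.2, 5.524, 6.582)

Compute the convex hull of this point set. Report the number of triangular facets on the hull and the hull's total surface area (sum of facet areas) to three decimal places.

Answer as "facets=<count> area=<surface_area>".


Points on the hull: [0, 1, 2, 3, 4, 5, 6, 7, 8, 9] (10 of 10).

Area of each hull facet:
  f1: (p8, p3, p4) → 29.0464
  f2: (p0, p8, p4) → 47.7970
  f3: (p5, p3, p4) → 80.8723
  f4: (p5, p0, p4) → 59.1066
  f5: (p6, p0, p8) → 43.1769
  f6: (p6, p3, p1) → 48.0747
  f7: (p9, p3, p1) → 3.7049
  f8: (p9, p5, p1) → 93.7495
  f9: (p9, p5, p3) → 35.4724
  f10: (p7, p5, p1) → 53.3705
  f11: (p7, p5, p0) → 83.3104
  f12: (p7, p6, p1) → 4.2968
  f13: (p7, p6, p0) → 7.7747
  f14: (p2, p8, p3) → 7.4069
  f15: (p2, p6, p3) → 11.7753
  f16: (p2, p6, p8) → 0.5852
Σ area = 609.521

Euler: V−E+F = 10−24+16 = 2.

facets=16 area=609.521


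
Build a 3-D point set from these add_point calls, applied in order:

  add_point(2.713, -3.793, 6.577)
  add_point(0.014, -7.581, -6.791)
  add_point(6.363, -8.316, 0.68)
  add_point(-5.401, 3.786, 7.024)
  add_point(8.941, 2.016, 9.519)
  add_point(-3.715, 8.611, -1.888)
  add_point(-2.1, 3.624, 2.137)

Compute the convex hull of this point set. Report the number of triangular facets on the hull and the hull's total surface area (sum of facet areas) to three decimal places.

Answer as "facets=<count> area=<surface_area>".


facets=8 area=574.354

6 of the 7 inputs are extreme points: [0, 1, 2, 3, 4, 5].

Area of each hull facet:
  f1: (p5, p4, p3) → 75.2570
  f2: (p5, p1, p3) → 87.8711
  f3: (p5, p1, p4) → 150.4694
  f4: (p0, p4, p3) → 49.9949
  f5: (p0, p1, p3) → 78.3801
  f6: (p2, p1, p4) → 56.8272
  f7: (p2, p0, p4) → 35.8098
  f8: (p2, p0, p1) → 39.7448
Σ area = 574.354

Check V−E+F: 6 − 12 + 8 = 2.


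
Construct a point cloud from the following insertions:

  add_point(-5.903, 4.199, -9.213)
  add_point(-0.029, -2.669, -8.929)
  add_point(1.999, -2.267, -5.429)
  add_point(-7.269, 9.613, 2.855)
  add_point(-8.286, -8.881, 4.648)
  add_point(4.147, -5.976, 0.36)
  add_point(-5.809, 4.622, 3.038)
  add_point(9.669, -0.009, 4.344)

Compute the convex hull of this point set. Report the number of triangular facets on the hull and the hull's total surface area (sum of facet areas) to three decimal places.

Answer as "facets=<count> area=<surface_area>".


Hull vertices (6/8): indices [0, 1, 3, 4, 5, 7].

Per-facet area ½‖(b−a)×(c−a)‖:
  f1: (p3, p7, p4) → 162.3848
  f2: (p0, p3, p4) → 117.5610
  f3: (p0, p3, p7) → 126.6987
  f4: (p1, p0, p4) → 77.1278
  f5: (p1, p0, p7) → 72.2269
  f6: (p5, p7, p4) → 50.3035
  f7: (p5, p1, p4) → 72.1005
  f8: (p5, p1, p7) → 44.0791
Σ area = 722.482

Euler characteristic 6−12+8 = 2 ✓

facets=8 area=722.482


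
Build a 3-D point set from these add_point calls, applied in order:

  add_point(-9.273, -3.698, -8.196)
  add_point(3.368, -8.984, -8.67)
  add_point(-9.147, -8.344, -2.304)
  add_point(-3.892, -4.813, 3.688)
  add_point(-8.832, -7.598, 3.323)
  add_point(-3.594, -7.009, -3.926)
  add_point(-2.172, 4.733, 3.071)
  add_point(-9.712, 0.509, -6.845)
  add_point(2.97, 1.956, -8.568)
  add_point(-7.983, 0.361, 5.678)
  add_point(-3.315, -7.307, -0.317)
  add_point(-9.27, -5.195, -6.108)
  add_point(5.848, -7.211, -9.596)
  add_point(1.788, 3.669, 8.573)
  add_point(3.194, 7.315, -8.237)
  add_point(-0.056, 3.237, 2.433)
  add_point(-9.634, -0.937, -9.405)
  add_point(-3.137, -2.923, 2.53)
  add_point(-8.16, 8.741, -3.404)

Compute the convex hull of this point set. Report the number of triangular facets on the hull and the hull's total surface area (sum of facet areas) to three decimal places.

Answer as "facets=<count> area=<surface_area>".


facets=24 area=964.642

14 of the 19 inputs are extreme points: [0, 1, 2, 3, 4, 7, 9, 10, 11, 12, 13, 14, 16, 18].

Triangle areas on the boundary:
  f1: (p14, p13, p12) → 127.2780
  f2: (p14, p13, p18) → 96.8165
  f3: (p2, p4, p7) → 26.6644
  f4: (p3, p4, p13) → 17.8697
  f5: (p9, p13, p18) → 66.2075
  f6: (p9, p4, p13) → 39.6038
  f7: (p9, p18, p7) → 52.7345
  f8: (p9, p4, p7) → 50.5957
  f9: (p16, p18, p7) → 8.4480
  f10: (p16, p14, p18) → 70.1165
  f11: (p16, p14, p12) → 104.6646
  f12: (p16, p2, p7) → 14.6428
  f13: (p1, p13, p12) → 34.1405
  f14: (p1, p3, p13) → 79.9465
  f15: (p1, p2, p4) → 36.5308
  f16: (p1, p16, p12) → 22.8022
  f17: (p10, p3, p4) → 13.2166
  f18: (p10, p1, p4) → 12.9576
  f19: (p10, p1, p3) → 15.2263
  f20: (p0, p1, p2) → 50.0993
  f21: (p0, p1, p16) → 18.6191
  f22: (p11, p16, p2) → 2.9649
  f23: (p11, p0, p2) → 0.4653
  f24: (p11, p0, p16) → 2.0303
Σ area = 964.642

Euler: V−E+F = 14−36+24 = 2.


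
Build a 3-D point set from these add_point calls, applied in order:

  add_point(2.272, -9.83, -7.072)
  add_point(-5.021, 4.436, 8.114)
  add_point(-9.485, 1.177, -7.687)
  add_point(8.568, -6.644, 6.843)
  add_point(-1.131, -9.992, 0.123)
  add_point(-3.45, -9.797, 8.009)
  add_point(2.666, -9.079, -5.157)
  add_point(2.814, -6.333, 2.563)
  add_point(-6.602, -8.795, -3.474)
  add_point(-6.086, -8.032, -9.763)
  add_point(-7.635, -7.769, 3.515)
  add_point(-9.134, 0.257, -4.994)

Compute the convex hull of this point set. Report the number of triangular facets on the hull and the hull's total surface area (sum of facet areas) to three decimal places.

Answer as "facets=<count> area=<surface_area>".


facets=16 area=801.614

Points on the hull: [0, 1, 2, 3, 4, 5, 8, 9, 10, 11] (10 of 12).

Area of each hull facet:
  f1: (p1, p3, p2) → 147.1224
  f2: (p0, p3, p2) → 123.4632
  f3: (p0, p9, p2) → 40.4227
  f4: (p8, p9, p2) → 31.6482
  f5: (p8, p10, p2) → 39.1559
  f6: (p8, p0, p9) → 27.6126
  f7: (p11, p1, p2) → 12.3796
  f8: (p11, p10, p2) → 6.9501
  f9: (p11, p10, p1) → 73.4721
  f10: (p5, p1, p3) → 88.4093
  f11: (p5, p10, p1) → 42.8760
  f12: (p5, p0, p3) → 90.9394
  f13: (p5, p8, p10) → 19.4056
  f14: (p4, p8, p0) → 26.2302
  f15: (p4, p5, p0) → 5.2751
  f16: (p4, p5, p8) → 26.2514
Σ area = 801.614

Euler: V−E+F = 10−24+16 = 2.


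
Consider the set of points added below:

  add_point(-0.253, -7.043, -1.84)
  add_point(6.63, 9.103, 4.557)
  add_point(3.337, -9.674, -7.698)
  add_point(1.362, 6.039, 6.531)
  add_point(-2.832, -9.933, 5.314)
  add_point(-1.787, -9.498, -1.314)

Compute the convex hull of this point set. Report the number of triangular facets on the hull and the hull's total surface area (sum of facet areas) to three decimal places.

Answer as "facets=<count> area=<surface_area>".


facets=8 area=397.108

Points on the hull: [0, 1, 2, 3, 4, 5] (6 of 6).

Per-facet area ½‖(b−a)×(c−a)‖:
  f1: (p2, p1, p4) → 148.7512
  f2: (p3, p1, p4) → 40.4388
  f3: (p3, p2, p1) → 68.0206
  f4: (p5, p2, p4) → 13.8397
  f5: (p5, p3, p4) → 55.6446
  f6: (p0, p3, p2) → 42.3271
  f7: (p0, p5, p2) → 10.7707
  f8: (p0, p5, p3) → 17.3151
Σ area = 397.108

Check V−E+F: 6 − 12 + 8 = 2.


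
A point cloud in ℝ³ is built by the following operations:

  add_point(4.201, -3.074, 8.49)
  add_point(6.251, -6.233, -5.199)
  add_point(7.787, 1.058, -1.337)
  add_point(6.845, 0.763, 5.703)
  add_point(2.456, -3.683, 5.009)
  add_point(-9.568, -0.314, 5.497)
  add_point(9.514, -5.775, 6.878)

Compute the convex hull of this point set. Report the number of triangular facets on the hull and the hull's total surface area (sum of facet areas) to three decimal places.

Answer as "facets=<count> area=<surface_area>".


facets=8 area=402.020

6 of the 7 inputs are extreme points: [0, 1, 2, 3, 5, 6].

Facet areas (half cross-product norm):
  f1: (p1, p6, p5) → 118.5232
  f2: (p1, p2, p5) → 78.3115
  f3: (p1, p2, p6) → 44.7589
  f4: (p3, p2, p5) → 58.0284
  f5: (p3, p2, p6) → 25.1539
  f6: (p0, p6, p5) → 22.9996
  f7: (p0, p3, p5) → 37.9883
  f8: (p0, p3, p6) → 16.2558
Σ area = 402.020

Check V−E+F: 6 − 12 + 8 = 2.


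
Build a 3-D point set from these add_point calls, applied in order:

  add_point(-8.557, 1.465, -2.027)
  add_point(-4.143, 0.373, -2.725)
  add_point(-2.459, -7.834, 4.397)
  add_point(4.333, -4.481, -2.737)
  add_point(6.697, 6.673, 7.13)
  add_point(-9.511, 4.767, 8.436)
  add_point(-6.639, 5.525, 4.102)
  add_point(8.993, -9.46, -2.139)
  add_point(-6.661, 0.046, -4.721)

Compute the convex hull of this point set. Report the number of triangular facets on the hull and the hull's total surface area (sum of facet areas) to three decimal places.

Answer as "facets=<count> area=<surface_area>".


facets=12 area=687.189

Points on the hull: [0, 2, 3, 4, 5, 6, 7, 8] (8 of 9).

Triangle areas on the boundary:
  f1: (p2, p4, p5) → 113.0617
  f2: (p2, p4, p7) → 110.9540
  f3: (p2, p8, p7) → 84.7791
  f4: (p6, p4, p5) → 33.6184
  f5: (p6, p8, p4) → 69.2929
  f6: (p3, p4, p7) → 47.8628
  f7: (p3, p8, p7) → 17.2513
  f8: (p3, p8, p4) → 90.8438
  f9: (p0, p2, p5) → 69.0315
  f10: (p0, p2, p8) → 22.7289
  f11: (p0, p6, p5) → 17.8218
  f12: (p0, p6, p8) → 9.9425
Σ area = 687.189

Euler characteristic 8−18+12 = 2 ✓


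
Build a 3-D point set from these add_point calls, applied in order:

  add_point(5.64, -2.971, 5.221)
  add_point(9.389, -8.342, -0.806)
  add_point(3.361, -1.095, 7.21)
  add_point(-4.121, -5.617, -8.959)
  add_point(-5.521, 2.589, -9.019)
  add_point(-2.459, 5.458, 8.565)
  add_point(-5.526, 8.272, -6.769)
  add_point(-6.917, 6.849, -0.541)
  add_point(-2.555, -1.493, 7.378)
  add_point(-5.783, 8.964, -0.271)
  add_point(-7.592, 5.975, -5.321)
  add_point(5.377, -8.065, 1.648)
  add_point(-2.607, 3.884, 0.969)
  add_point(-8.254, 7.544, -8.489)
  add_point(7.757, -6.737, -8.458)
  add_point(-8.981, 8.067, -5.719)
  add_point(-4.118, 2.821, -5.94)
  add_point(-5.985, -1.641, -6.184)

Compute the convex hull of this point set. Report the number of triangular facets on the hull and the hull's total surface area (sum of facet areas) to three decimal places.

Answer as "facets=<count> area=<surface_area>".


Extreme-point indices: [0, 1, 2, 3, 4, 5, 6, 7, 8, 9, 11, 13, 14, 15, 17] — 15 of 18 on the boundary.

Triangle areas on the boundary:
  f1: (p14, p3, p1) → 46.0177
  f2: (p0, p5, p9) → 59.7217
  f3: (p0, p14, p1) → 31.8960
  f4: (p6, p9, p15) → 11.2048
  f5: (p6, p0, p9) → 55.5945
  f6: (p6, p0, p14) → 133.8289
  f7: (p8, p17, p3) → 32.6649
  f8: (p8, p17, p15) → 71.1298
  f9: (p13, p6, p15) → 4.5452
  f10: (p13, p17, p15) → 14.1743
  f11: (p13, p17, p3) → 18.5651
  f12: (p13, p6, p14) → 31.3051
  f13: (p2, p0, p5) → 7.0401
  f14: (p2, p8, p5) → 20.8574
  f15: (p11, p0, p1) → 13.9425
  f16: (p11, p3, p1) → 33.4279
  f17: (p11, p8, p3) → 83.7548
  f18: (p11, p2, p0) → 7.6376
  f19: (p11, p2, p8) → 26.6416
  f20: (p7, p8, p15) → 18.0711
  f21: (p7, p8, p5) → 36.0768
  f22: (p7, p9, p15) → 6.8650
  f23: (p7, p5, p9) → 12.1437
  f24: (p4, p14, p3) → 47.9940
  f25: (p4, p13, p3) → 8.0986
  f26: (p4, p13, p14) → 20.9616
Σ area = 854.161

Check V−E+F: 15 − 39 + 26 = 2.

facets=26 area=854.161


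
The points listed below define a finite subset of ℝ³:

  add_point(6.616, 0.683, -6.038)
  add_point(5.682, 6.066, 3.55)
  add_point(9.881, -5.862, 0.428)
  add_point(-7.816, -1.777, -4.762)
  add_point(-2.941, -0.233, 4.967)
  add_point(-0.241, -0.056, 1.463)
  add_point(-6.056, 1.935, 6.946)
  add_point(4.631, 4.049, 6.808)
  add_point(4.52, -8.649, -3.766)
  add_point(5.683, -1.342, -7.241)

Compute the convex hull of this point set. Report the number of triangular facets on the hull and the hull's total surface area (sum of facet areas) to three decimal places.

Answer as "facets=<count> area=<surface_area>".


facets=14 area=594.493

9 of the 10 inputs are extreme points: [0, 1, 2, 3, 4, 6, 7, 8, 9].

Per-facet area ½‖(b−a)×(c−a)‖:
  f1: (p6, p1, p3) → 80.0007
  f2: (p4, p6, p2) → 7.6367
  f3: (p7, p1, p2) → 25.4395
  f4: (p7, p6, p2) → 67.9419
  f5: (p7, p6, p1) → 20.1228
  f6: (p8, p9, p3) → 54.4143
  f7: (p8, p9, p2) → 29.4542
  f8: (p8, p4, p2) → 51.3943
  f9: (p8, p6, p3) → 87.7346
  f10: (p8, p4, p6) → 8.0731
  f11: (p0, p1, p2) → 52.5450
  f12: (p0, p9, p2) → 12.3066
  f13: (p0, p1, p3) → 80.8457
  f14: (p0, p9, p3) → 16.5840
Σ area = 594.493

Euler characteristic 9−21+14 = 2 ✓
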